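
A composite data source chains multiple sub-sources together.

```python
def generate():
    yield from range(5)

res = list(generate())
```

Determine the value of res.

Step 1: yield from delegates to the iterable, yielding each element.
Step 2: Collected values: [0, 1, 2, 3, 4].
Therefore res = [0, 1, 2, 3, 4].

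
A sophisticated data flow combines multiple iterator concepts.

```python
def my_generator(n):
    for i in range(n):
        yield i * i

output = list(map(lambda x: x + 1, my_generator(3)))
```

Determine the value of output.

Step 1: my_generator(3) yields squares: [0, 1, 4].
Step 2: map adds 1 to each: [1, 2, 5].
Therefore output = [1, 2, 5].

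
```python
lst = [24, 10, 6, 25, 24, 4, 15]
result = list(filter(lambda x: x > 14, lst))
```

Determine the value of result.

Step 1: Filter elements > 14:
  24: kept
  10: removed
  6: removed
  25: kept
  24: kept
  4: removed
  15: kept
Therefore result = [24, 25, 24, 15].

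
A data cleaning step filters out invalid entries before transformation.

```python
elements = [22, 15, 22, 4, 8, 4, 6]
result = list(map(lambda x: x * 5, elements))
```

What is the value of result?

Step 1: Apply lambda x: x * 5 to each element:
  22 -> 110
  15 -> 75
  22 -> 110
  4 -> 20
  8 -> 40
  4 -> 20
  6 -> 30
Therefore result = [110, 75, 110, 20, 40, 20, 30].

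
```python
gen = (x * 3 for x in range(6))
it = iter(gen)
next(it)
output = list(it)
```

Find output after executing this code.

Step 1: Generator produces [0, 3, 6, 9, 12, 15].
Step 2: next(it) consumes first element (0).
Step 3: list(it) collects remaining: [3, 6, 9, 12, 15].
Therefore output = [3, 6, 9, 12, 15].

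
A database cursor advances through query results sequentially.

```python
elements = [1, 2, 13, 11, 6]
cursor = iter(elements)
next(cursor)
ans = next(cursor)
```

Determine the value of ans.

Step 1: Create iterator over [1, 2, 13, 11, 6].
Step 2: next() consumes 1.
Step 3: next() returns 2.
Therefore ans = 2.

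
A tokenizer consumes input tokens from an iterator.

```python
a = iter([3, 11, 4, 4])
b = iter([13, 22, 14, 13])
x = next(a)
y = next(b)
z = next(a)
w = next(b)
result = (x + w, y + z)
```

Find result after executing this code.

Step 1: a iterates [3, 11, 4, 4], b iterates [13, 22, 14, 13].
Step 2: x = next(a) = 3, y = next(b) = 13.
Step 3: z = next(a) = 11, w = next(b) = 22.
Step 4: result = (3 + 22, 13 + 11) = (25, 24).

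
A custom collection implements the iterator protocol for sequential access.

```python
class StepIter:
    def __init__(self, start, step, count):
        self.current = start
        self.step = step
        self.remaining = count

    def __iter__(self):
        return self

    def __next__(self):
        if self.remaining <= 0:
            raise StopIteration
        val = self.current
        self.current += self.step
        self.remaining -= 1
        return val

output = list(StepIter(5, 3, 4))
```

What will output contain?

Step 1: StepIter starts at 5, increments by 3, for 4 steps:
  Yield 5, then current += 3
  Yield 8, then current += 3
  Yield 11, then current += 3
  Yield 14, then current += 3
Therefore output = [5, 8, 11, 14].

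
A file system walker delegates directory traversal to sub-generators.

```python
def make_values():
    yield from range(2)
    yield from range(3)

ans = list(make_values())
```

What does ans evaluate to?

Step 1: Trace yields in order:
  yield 0
  yield 1
  yield 0
  yield 1
  yield 2
Therefore ans = [0, 1, 0, 1, 2].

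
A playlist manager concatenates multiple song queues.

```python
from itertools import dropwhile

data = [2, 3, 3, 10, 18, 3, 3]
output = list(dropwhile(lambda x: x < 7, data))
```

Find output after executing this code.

Step 1: dropwhile drops elements while < 7:
  2 < 7: dropped
  3 < 7: dropped
  3 < 7: dropped
  10: kept (dropping stopped)
Step 2: Remaining elements kept regardless of condition.
Therefore output = [10, 18, 3, 3].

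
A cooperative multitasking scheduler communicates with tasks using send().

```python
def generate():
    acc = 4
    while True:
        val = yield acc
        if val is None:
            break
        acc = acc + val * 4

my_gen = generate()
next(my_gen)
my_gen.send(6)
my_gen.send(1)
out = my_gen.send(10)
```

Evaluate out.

Step 1: next() -> yield acc=4.
Step 2: send(6) -> val=6, acc = 4 + 6*4 = 28, yield 28.
Step 3: send(1) -> val=1, acc = 28 + 1*4 = 32, yield 32.
Step 4: send(10) -> val=10, acc = 32 + 10*4 = 72, yield 72.
Therefore out = 72.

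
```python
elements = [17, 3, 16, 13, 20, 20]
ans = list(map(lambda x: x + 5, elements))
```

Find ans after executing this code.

Step 1: Apply lambda x: x + 5 to each element:
  17 -> 22
  3 -> 8
  16 -> 21
  13 -> 18
  20 -> 25
  20 -> 25
Therefore ans = [22, 8, 21, 18, 25, 25].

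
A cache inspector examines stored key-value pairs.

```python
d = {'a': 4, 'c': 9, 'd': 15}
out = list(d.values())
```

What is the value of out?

Step 1: d.values() returns the dictionary values in insertion order.
Therefore out = [4, 9, 15].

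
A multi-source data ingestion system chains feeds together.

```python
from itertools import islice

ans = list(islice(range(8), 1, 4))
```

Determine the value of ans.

Step 1: islice(range(8), 1, 4) takes elements at indices [1, 4).
Step 2: Elements: [1, 2, 3].
Therefore ans = [1, 2, 3].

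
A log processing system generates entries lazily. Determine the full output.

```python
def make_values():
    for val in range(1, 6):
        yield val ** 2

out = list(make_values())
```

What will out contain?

Step 1: For each val in range(1, 6), yield val**2:
  val=1: yield 1**2 = 1
  val=2: yield 2**2 = 4
  val=3: yield 3**2 = 9
  val=4: yield 4**2 = 16
  val=5: yield 5**2 = 25
Therefore out = [1, 4, 9, 16, 25].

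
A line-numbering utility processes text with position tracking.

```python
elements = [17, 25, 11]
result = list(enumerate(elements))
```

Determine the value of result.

Step 1: enumerate pairs each element with its index:
  (0, 17)
  (1, 25)
  (2, 11)
Therefore result = [(0, 17), (1, 25), (2, 11)].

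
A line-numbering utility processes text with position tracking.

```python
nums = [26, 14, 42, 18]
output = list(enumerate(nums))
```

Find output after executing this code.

Step 1: enumerate pairs each element with its index:
  (0, 26)
  (1, 14)
  (2, 42)
  (3, 18)
Therefore output = [(0, 26), (1, 14), (2, 42), (3, 18)].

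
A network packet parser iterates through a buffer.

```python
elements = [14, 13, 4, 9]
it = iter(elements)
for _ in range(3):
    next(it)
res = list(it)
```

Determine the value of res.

Step 1: Create iterator over [14, 13, 4, 9].
Step 2: Advance 3 positions (consuming [14, 13, 4]).
Step 3: list() collects remaining elements: [9].
Therefore res = [9].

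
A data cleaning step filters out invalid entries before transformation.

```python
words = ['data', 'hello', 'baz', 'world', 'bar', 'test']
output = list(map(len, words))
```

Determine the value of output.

Step 1: Map len() to each word:
  'data' -> 4
  'hello' -> 5
  'baz' -> 3
  'world' -> 5
  'bar' -> 3
  'test' -> 4
Therefore output = [4, 5, 3, 5, 3, 4].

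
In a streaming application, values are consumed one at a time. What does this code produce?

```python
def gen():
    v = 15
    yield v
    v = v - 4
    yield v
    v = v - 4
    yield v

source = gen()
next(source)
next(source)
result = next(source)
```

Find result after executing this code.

Step 1: Trace through generator execution:
  Yield 1: v starts at 15, yield 15
  Yield 2: v = 15 - 4 = 11, yield 11
  Yield 3: v = 11 - 4 = 7, yield 7
Step 2: First next() gets 15, second next() gets the second value, third next() yields 7.
Therefore result = 7.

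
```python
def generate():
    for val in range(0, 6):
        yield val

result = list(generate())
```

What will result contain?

Step 1: The generator yields each value from range(0, 6).
Step 2: list() consumes all yields: [0, 1, 2, 3, 4, 5].
Therefore result = [0, 1, 2, 3, 4, 5].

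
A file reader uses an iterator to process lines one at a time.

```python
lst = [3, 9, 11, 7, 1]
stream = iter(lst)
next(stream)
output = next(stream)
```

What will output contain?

Step 1: Create iterator over [3, 9, 11, 7, 1].
Step 2: next() consumes 3.
Step 3: next() returns 9.
Therefore output = 9.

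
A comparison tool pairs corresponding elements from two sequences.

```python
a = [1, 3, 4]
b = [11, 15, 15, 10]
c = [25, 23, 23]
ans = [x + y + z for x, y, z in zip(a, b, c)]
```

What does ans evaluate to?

Step 1: zip three lists (truncates to shortest, len=3):
  1 + 11 + 25 = 37
  3 + 15 + 23 = 41
  4 + 15 + 23 = 42
Therefore ans = [37, 41, 42].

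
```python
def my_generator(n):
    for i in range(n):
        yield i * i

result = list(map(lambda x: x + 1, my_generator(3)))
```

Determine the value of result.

Step 1: my_generator(3) yields squares: [0, 1, 4].
Step 2: map adds 1 to each: [1, 2, 5].
Therefore result = [1, 2, 5].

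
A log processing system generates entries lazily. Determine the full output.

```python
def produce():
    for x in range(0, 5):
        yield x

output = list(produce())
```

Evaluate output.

Step 1: The generator yields each value from range(0, 5).
Step 2: list() consumes all yields: [0, 1, 2, 3, 4].
Therefore output = [0, 1, 2, 3, 4].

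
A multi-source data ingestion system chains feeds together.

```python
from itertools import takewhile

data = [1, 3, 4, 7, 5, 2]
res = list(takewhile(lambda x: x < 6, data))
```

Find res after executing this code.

Step 1: takewhile stops at first element >= 6:
  1 < 6: take
  3 < 6: take
  4 < 6: take
  7 >= 6: stop
Therefore res = [1, 3, 4].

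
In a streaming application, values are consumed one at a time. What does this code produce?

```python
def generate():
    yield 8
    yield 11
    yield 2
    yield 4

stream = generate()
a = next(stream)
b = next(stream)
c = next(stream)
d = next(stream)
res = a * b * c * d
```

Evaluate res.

Step 1: Create generator and consume all values:
  a = next(stream) = 8
  b = next(stream) = 11
  c = next(stream) = 2
  d = next(stream) = 4
Step 2: res = 8 * 11 * 2 * 4 = 704.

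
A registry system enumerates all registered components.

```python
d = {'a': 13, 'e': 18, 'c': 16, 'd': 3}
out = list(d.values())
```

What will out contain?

Step 1: d.values() returns the dictionary values in insertion order.
Therefore out = [13, 18, 16, 3].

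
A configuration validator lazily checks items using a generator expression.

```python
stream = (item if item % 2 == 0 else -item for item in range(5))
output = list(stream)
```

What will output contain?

Step 1: For each item in range(5), yield item if even, else -item:
  item=0: even, yield 0
  item=1: odd, yield -1
  item=2: even, yield 2
  item=3: odd, yield -3
  item=4: even, yield 4
Therefore output = [0, -1, 2, -3, 4].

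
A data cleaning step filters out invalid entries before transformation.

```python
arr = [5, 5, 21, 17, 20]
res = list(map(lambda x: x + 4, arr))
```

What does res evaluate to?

Step 1: Apply lambda x: x + 4 to each element:
  5 -> 9
  5 -> 9
  21 -> 25
  17 -> 21
  20 -> 24
Therefore res = [9, 9, 25, 21, 24].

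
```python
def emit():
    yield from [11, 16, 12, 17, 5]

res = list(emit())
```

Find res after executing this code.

Step 1: yield from delegates to the iterable, yielding each element.
Step 2: Collected values: [11, 16, 12, 17, 5].
Therefore res = [11, 16, 12, 17, 5].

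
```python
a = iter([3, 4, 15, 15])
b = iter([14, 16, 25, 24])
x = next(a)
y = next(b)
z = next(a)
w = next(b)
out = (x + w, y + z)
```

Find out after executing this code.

Step 1: a iterates [3, 4, 15, 15], b iterates [14, 16, 25, 24].
Step 2: x = next(a) = 3, y = next(b) = 14.
Step 3: z = next(a) = 4, w = next(b) = 16.
Step 4: out = (3 + 16, 14 + 4) = (19, 18).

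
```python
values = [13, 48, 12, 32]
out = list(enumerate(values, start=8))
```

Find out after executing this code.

Step 1: enumerate with start=8:
  (8, 13)
  (9, 48)
  (10, 12)
  (11, 32)
Therefore out = [(8, 13), (9, 48), (10, 12), (11, 32)].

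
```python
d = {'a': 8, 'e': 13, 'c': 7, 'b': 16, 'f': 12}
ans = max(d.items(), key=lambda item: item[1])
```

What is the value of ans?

Step 1: Find item with maximum value:
  ('a', 8)
  ('e', 13)
  ('c', 7)
  ('b', 16)
  ('f', 12)
Step 2: Maximum value is 16 at key 'b'.
Therefore ans = ('b', 16).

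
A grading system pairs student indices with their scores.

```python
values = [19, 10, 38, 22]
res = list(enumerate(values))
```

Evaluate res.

Step 1: enumerate pairs each element with its index:
  (0, 19)
  (1, 10)
  (2, 38)
  (3, 22)
Therefore res = [(0, 19), (1, 10), (2, 38), (3, 22)].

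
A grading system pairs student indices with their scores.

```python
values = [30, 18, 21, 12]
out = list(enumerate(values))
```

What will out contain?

Step 1: enumerate pairs each element with its index:
  (0, 30)
  (1, 18)
  (2, 21)
  (3, 12)
Therefore out = [(0, 30), (1, 18), (2, 21), (3, 12)].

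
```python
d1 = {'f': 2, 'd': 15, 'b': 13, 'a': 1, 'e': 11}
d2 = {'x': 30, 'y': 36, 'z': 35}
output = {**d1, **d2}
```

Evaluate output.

Step 1: Merge d1 and d2 (d2 values override on key conflicts).
Step 2: d1 has keys ['f', 'd', 'b', 'a', 'e'], d2 has keys ['x', 'y', 'z'].
Therefore output = {'f': 2, 'd': 15, 'b': 13, 'a': 1, 'e': 11, 'x': 30, 'y': 36, 'z': 35}.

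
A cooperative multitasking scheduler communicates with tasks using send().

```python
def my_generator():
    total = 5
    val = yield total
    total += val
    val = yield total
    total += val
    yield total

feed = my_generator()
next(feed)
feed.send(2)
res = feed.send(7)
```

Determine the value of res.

Step 1: next() -> yield total=5.
Step 2: send(2) -> val=2, total = 5+2 = 7, yield 7.
Step 3: send(7) -> val=7, total = 7+7 = 14, yield 14.
Therefore res = 14.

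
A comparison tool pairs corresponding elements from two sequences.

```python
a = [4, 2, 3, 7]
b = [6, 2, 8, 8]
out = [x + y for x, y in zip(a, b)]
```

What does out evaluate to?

Step 1: Add corresponding elements:
  4 + 6 = 10
  2 + 2 = 4
  3 + 8 = 11
  7 + 8 = 15
Therefore out = [10, 4, 11, 15].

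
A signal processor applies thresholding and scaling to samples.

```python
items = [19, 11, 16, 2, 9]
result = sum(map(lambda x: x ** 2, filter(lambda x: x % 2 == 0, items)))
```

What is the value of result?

Step 1: Filter even numbers from [19, 11, 16, 2, 9]: [16, 2]
Step 2: Square each: [256, 4]
Step 3: Sum = 260.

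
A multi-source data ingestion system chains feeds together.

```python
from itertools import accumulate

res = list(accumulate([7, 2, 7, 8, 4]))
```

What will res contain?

Step 1: accumulate computes running sums:
  + 7 = 7
  + 2 = 9
  + 7 = 16
  + 8 = 24
  + 4 = 28
Therefore res = [7, 9, 16, 24, 28].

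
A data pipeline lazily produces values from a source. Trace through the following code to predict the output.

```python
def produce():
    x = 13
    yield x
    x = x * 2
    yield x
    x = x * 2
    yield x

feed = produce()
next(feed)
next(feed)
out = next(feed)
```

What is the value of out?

Step 1: Trace through generator execution:
  Yield 1: x starts at 13, yield 13
  Yield 2: x = 13 * 2 = 26, yield 26
  Yield 3: x = 26 * 2 = 52, yield 52
Step 2: First next() gets 13, second next() gets the second value, third next() yields 52.
Therefore out = 52.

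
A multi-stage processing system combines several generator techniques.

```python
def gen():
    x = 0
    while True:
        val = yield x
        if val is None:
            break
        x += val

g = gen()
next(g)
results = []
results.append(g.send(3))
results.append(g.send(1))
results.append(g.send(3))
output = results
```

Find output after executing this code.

Step 1: next(g) -> yield 0.
Step 2: send(3) -> x = 3, yield 3.
Step 3: send(1) -> x = 4, yield 4.
Step 4: send(3) -> x = 7, yield 7.
Therefore output = [3, 4, 7].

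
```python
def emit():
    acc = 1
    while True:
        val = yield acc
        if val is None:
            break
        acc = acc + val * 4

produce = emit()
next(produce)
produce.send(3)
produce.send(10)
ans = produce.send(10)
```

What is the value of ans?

Step 1: next() -> yield acc=1.
Step 2: send(3) -> val=3, acc = 1 + 3*4 = 13, yield 13.
Step 3: send(10) -> val=10, acc = 13 + 10*4 = 53, yield 53.
Step 4: send(10) -> val=10, acc = 53 + 10*4 = 93, yield 93.
Therefore ans = 93.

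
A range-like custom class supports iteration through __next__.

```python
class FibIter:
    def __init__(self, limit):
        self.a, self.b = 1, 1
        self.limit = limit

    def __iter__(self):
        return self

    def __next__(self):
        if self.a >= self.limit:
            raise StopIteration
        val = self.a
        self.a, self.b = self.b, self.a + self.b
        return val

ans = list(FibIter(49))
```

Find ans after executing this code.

Step 1: Fibonacci-like sequence (a=1, b=1) until >= 49:
  Yield 1, then a,b = 1,2
  Yield 1, then a,b = 2,3
  Yield 2, then a,b = 3,5
  Yield 3, then a,b = 5,8
  Yield 5, then a,b = 8,13
  Yield 8, then a,b = 13,21
  Yield 13, then a,b = 21,34
  Yield 21, then a,b = 34,55
  Yield 34, then a,b = 55,89
Step 2: 55 >= 49, stop.
Therefore ans = [1, 1, 2, 3, 5, 8, 13, 21, 34].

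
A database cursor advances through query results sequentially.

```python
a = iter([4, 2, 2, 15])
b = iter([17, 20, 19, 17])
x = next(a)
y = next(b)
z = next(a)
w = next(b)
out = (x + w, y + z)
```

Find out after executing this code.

Step 1: a iterates [4, 2, 2, 15], b iterates [17, 20, 19, 17].
Step 2: x = next(a) = 4, y = next(b) = 17.
Step 3: z = next(a) = 2, w = next(b) = 20.
Step 4: out = (4 + 20, 17 + 2) = (24, 19).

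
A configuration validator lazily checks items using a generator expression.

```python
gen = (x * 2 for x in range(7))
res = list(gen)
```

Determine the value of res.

Step 1: For each x in range(7), compute x*2:
  x=0: 0*2 = 0
  x=1: 1*2 = 2
  x=2: 2*2 = 4
  x=3: 3*2 = 6
  x=4: 4*2 = 8
  x=5: 5*2 = 10
  x=6: 6*2 = 12
Therefore res = [0, 2, 4, 6, 8, 10, 12].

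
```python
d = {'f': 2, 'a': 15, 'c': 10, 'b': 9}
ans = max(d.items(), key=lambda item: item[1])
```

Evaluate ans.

Step 1: Find item with maximum value:
  ('f', 2)
  ('a', 15)
  ('c', 10)
  ('b', 9)
Step 2: Maximum value is 15 at key 'a'.
Therefore ans = ('a', 15).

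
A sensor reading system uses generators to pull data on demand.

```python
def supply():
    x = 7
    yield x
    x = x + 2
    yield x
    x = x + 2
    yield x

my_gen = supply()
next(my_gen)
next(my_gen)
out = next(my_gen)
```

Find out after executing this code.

Step 1: Trace through generator execution:
  Yield 1: x starts at 7, yield 7
  Yield 2: x = 7 + 2 = 9, yield 9
  Yield 3: x = 9 + 2 = 11, yield 11
Step 2: First next() gets 7, second next() gets the second value, third next() yields 11.
Therefore out = 11.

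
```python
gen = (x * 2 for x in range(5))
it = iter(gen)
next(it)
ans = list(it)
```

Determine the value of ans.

Step 1: Generator produces [0, 2, 4, 6, 8].
Step 2: next(it) consumes first element (0).
Step 3: list(it) collects remaining: [2, 4, 6, 8].
Therefore ans = [2, 4, 6, 8].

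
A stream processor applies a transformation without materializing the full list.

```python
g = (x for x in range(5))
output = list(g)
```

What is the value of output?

Step 1: Generator expression iterates range(5): [0, 1, 2, 3, 4].
Step 2: list() collects all values.
Therefore output = [0, 1, 2, 3, 4].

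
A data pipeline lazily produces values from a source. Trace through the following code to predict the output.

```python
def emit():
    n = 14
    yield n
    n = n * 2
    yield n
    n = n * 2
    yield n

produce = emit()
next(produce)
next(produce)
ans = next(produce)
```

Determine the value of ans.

Step 1: Trace through generator execution:
  Yield 1: n starts at 14, yield 14
  Yield 2: n = 14 * 2 = 28, yield 28
  Yield 3: n = 28 * 2 = 56, yield 56
Step 2: First next() gets 14, second next() gets the second value, third next() yields 56.
Therefore ans = 56.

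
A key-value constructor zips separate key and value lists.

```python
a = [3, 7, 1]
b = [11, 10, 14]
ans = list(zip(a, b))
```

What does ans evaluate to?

Step 1: zip pairs elements at same index:
  Index 0: (3, 11)
  Index 1: (7, 10)
  Index 2: (1, 14)
Therefore ans = [(3, 11), (7, 10), (1, 14)].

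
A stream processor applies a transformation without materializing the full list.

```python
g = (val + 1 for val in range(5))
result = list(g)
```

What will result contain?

Step 1: For each val in range(5), compute val+1:
  val=0: 0+1 = 1
  val=1: 1+1 = 2
  val=2: 2+1 = 3
  val=3: 3+1 = 4
  val=4: 4+1 = 5
Therefore result = [1, 2, 3, 4, 5].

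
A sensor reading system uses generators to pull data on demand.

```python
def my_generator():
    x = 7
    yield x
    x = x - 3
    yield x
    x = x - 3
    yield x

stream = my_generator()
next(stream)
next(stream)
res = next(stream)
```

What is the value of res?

Step 1: Trace through generator execution:
  Yield 1: x starts at 7, yield 7
  Yield 2: x = 7 - 3 = 4, yield 4
  Yield 3: x = 4 - 3 = 1, yield 1
Step 2: First next() gets 7, second next() gets the second value, third next() yields 1.
Therefore res = 1.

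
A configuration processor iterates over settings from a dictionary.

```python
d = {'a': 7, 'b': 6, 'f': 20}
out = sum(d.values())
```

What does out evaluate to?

Step 1: d.values() = [7, 6, 20].
Step 2: sum = 33.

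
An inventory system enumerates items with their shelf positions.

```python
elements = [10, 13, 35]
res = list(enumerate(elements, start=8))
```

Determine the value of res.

Step 1: enumerate with start=8:
  (8, 10)
  (9, 13)
  (10, 35)
Therefore res = [(8, 10), (9, 13), (10, 35)].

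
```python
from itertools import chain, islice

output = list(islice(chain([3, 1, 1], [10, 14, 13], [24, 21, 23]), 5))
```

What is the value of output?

Step 1: chain([3, 1, 1], [10, 14, 13], [24, 21, 23]) = [3, 1, 1, 10, 14, 13, 24, 21, 23].
Step 2: islice takes first 5 elements: [3, 1, 1, 10, 14].
Therefore output = [3, 1, 1, 10, 14].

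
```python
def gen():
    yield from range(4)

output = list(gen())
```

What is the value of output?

Step 1: yield from delegates to the iterable, yielding each element.
Step 2: Collected values: [0, 1, 2, 3].
Therefore output = [0, 1, 2, 3].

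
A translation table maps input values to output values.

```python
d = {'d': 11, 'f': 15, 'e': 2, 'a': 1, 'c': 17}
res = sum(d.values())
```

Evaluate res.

Step 1: d.values() = [11, 15, 2, 1, 17].
Step 2: sum = 46.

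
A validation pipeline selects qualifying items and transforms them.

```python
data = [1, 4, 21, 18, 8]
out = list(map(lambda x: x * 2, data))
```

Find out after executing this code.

Step 1: Apply lambda x: x * 2 to each element:
  1 -> 2
  4 -> 8
  21 -> 42
  18 -> 36
  8 -> 16
Therefore out = [2, 8, 42, 36, 16].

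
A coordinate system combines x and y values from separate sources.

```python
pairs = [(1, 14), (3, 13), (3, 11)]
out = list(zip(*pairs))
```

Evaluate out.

Step 1: zip(*pairs) transposes: unzips [(1, 14), (3, 13), (3, 11)] into separate sequences.
Step 2: First elements: (1, 3, 3), second elements: (14, 13, 11).
Therefore out = [(1, 3, 3), (14, 13, 11)].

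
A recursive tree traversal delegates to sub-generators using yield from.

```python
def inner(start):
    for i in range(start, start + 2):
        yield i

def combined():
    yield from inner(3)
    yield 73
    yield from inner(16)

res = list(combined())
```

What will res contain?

Step 1: combined() delegates to inner(3):
  yield 3
  yield 4
Step 2: yield 73
Step 3: Delegates to inner(16):
  yield 16
  yield 17
Therefore res = [3, 4, 73, 16, 17].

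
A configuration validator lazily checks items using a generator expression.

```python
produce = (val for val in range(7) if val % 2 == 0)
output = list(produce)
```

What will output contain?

Step 1: Filter range(7) keeping only even values:
  val=0: even, included
  val=1: odd, excluded
  val=2: even, included
  val=3: odd, excluded
  val=4: even, included
  val=5: odd, excluded
  val=6: even, included
Therefore output = [0, 2, 4, 6].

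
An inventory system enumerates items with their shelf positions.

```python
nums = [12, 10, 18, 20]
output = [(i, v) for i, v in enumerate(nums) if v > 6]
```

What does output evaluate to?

Step 1: Filter enumerate([12, 10, 18, 20]) keeping v > 6:
  (0, 12): 12 > 6, included
  (1, 10): 10 > 6, included
  (2, 18): 18 > 6, included
  (3, 20): 20 > 6, included
Therefore output = [(0, 12), (1, 10), (2, 18), (3, 20)].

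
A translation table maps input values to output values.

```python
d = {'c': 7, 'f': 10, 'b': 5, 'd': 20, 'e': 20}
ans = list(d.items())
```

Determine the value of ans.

Step 1: d.items() returns (key, value) pairs in insertion order.
Therefore ans = [('c', 7), ('f', 10), ('b', 5), ('d', 20), ('e', 20)].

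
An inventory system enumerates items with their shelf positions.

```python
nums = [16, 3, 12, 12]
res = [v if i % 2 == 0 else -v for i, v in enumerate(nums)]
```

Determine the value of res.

Step 1: For each (i, v), keep v if i is even, negate if odd:
  i=0 (even): keep 16
  i=1 (odd): negate to -3
  i=2 (even): keep 12
  i=3 (odd): negate to -12
Therefore res = [16, -3, 12, -12].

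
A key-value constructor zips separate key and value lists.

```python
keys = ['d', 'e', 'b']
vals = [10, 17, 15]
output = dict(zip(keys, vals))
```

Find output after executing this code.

Step 1: zip pairs keys with values:
  'd' -> 10
  'e' -> 17
  'b' -> 15
Therefore output = {'d': 10, 'e': 17, 'b': 15}.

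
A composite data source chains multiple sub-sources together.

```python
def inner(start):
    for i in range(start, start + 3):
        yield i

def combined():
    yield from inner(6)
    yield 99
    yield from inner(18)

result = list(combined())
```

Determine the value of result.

Step 1: combined() delegates to inner(6):
  yield 6
  yield 7
  yield 8
Step 2: yield 99
Step 3: Delegates to inner(18):
  yield 18
  yield 19
  yield 20
Therefore result = [6, 7, 8, 99, 18, 19, 20].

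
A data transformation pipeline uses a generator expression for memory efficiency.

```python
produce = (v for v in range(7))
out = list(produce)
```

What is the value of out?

Step 1: Generator expression iterates range(7): [0, 1, 2, 3, 4, 5, 6].
Step 2: list() collects all values.
Therefore out = [0, 1, 2, 3, 4, 5, 6].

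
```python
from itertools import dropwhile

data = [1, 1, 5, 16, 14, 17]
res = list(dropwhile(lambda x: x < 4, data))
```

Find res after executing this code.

Step 1: dropwhile drops elements while < 4:
  1 < 4: dropped
  1 < 4: dropped
  5: kept (dropping stopped)
Step 2: Remaining elements kept regardless of condition.
Therefore res = [5, 16, 14, 17].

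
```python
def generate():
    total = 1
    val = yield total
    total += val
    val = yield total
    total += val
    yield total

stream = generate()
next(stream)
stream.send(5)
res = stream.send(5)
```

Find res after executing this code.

Step 1: next() -> yield total=1.
Step 2: send(5) -> val=5, total = 1+5 = 6, yield 6.
Step 3: send(5) -> val=5, total = 6+5 = 11, yield 11.
Therefore res = 11.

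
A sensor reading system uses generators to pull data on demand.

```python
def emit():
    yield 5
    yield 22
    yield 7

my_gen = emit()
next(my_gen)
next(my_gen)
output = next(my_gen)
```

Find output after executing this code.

Step 1: emit() creates a generator.
Step 2: next(my_gen) yields 5 (consumed and discarded).
Step 3: next(my_gen) yields 22 (consumed and discarded).
Step 4: next(my_gen) yields 7, assigned to output.
Therefore output = 7.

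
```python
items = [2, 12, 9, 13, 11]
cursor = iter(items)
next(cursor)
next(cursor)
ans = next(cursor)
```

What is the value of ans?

Step 1: Create iterator over [2, 12, 9, 13, 11].
Step 2: next() consumes 2.
Step 3: next() consumes 12.
Step 4: next() returns 9.
Therefore ans = 9.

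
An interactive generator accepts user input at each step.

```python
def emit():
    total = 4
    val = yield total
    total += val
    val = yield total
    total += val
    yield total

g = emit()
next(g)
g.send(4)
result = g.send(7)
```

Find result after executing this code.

Step 1: next() -> yield total=4.
Step 2: send(4) -> val=4, total = 4+4 = 8, yield 8.
Step 3: send(7) -> val=7, total = 8+7 = 15, yield 15.
Therefore result = 15.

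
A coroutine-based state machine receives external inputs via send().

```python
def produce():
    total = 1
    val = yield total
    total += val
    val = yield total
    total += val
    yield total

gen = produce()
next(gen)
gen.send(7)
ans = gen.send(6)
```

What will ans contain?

Step 1: next() -> yield total=1.
Step 2: send(7) -> val=7, total = 1+7 = 8, yield 8.
Step 3: send(6) -> val=6, total = 8+6 = 14, yield 14.
Therefore ans = 14.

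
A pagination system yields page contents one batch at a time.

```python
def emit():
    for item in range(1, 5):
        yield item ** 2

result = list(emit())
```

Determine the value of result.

Step 1: For each item in range(1, 5), yield item**2:
  item=1: yield 1**2 = 1
  item=2: yield 2**2 = 4
  item=3: yield 3**2 = 9
  item=4: yield 4**2 = 16
Therefore result = [1, 4, 9, 16].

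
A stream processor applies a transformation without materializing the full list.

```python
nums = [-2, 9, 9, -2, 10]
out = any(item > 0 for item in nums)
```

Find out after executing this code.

Step 1: Check item > 0 for each element in [-2, 9, 9, -2, 10]:
  -2 > 0: False
  9 > 0: True
  9 > 0: True
  -2 > 0: False
  10 > 0: True
Step 2: any() returns True.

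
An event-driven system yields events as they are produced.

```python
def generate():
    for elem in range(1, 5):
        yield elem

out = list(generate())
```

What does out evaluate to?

Step 1: The generator yields each value from range(1, 5).
Step 2: list() consumes all yields: [1, 2, 3, 4].
Therefore out = [1, 2, 3, 4].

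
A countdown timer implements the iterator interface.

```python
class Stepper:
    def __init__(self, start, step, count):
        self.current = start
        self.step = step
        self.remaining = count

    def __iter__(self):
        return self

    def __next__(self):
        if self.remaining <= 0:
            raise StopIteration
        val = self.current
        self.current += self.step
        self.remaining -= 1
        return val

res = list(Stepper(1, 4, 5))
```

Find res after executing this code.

Step 1: Stepper starts at 1, increments by 4, for 5 steps:
  Yield 1, then current += 4
  Yield 5, then current += 4
  Yield 9, then current += 4
  Yield 13, then current += 4
  Yield 17, then current += 4
Therefore res = [1, 5, 9, 13, 17].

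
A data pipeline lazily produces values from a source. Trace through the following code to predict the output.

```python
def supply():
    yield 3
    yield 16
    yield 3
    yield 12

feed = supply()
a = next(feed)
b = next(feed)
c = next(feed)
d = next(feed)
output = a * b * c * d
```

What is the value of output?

Step 1: Create generator and consume all values:
  a = next(feed) = 3
  b = next(feed) = 16
  c = next(feed) = 3
  d = next(feed) = 12
Step 2: output = 3 * 16 * 3 * 12 = 1728.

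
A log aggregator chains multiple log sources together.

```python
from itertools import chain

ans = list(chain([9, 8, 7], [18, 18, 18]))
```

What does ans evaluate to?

Step 1: chain() concatenates iterables: [9, 8, 7] + [18, 18, 18].
Therefore ans = [9, 8, 7, 18, 18, 18].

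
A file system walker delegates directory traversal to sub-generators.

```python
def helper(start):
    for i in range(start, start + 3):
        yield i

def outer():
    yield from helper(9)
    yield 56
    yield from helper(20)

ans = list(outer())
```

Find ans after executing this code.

Step 1: outer() delegates to helper(9):
  yield 9
  yield 10
  yield 11
Step 2: yield 56
Step 3: Delegates to helper(20):
  yield 20
  yield 21
  yield 22
Therefore ans = [9, 10, 11, 56, 20, 21, 22].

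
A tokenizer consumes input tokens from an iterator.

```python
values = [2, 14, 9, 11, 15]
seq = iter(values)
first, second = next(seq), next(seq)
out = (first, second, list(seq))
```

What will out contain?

Step 1: Create iterator over [2, 14, 9, 11, 15].
Step 2: first = 2, second = 14.
Step 3: Remaining elements: [9, 11, 15].
Therefore out = (2, 14, [9, 11, 15]).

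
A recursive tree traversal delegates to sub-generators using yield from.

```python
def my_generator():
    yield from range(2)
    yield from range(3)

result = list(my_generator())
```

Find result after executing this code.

Step 1: Trace yields in order:
  yield 0
  yield 1
  yield 0
  yield 1
  yield 2
Therefore result = [0, 1, 0, 1, 2].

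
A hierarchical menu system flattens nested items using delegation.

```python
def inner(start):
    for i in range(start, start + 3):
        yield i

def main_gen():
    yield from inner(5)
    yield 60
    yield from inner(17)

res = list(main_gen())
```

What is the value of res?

Step 1: main_gen() delegates to inner(5):
  yield 5
  yield 6
  yield 7
Step 2: yield 60
Step 3: Delegates to inner(17):
  yield 17
  yield 18
  yield 19
Therefore res = [5, 6, 7, 60, 17, 18, 19].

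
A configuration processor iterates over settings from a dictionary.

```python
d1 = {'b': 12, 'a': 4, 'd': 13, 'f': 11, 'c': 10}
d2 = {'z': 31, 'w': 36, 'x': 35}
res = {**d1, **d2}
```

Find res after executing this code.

Step 1: Merge d1 and d2 (d2 values override on key conflicts).
Step 2: d1 has keys ['b', 'a', 'd', 'f', 'c'], d2 has keys ['z', 'w', 'x'].
Therefore res = {'b': 12, 'a': 4, 'd': 13, 'f': 11, 'c': 10, 'z': 31, 'w': 36, 'x': 35}.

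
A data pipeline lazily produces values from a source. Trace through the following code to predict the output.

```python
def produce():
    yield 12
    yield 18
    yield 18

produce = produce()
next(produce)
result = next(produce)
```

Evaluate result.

Step 1: produce() creates a generator.
Step 2: next(produce) yields 12 (consumed and discarded).
Step 3: next(produce) yields 18, assigned to result.
Therefore result = 18.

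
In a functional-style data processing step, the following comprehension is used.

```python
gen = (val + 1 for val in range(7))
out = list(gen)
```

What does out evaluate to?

Step 1: For each val in range(7), compute val+1:
  val=0: 0+1 = 1
  val=1: 1+1 = 2
  val=2: 2+1 = 3
  val=3: 3+1 = 4
  val=4: 4+1 = 5
  val=5: 5+1 = 6
  val=6: 6+1 = 7
Therefore out = [1, 2, 3, 4, 5, 6, 7].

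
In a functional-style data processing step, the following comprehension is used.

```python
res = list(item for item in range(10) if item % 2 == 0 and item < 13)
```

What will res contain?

Step 1: Filter range(10) where item % 2 == 0 and item < 13:
  item=0: both conditions met, included
  item=1: excluded (1 % 2 != 0)
  item=2: both conditions met, included
  item=3: excluded (3 % 2 != 0)
  item=4: both conditions met, included
  item=5: excluded (5 % 2 != 0)
  item=6: both conditions met, included
  item=7: excluded (7 % 2 != 0)
  item=8: both conditions met, included
  item=9: excluded (9 % 2 != 0)
Therefore res = [0, 2, 4, 6, 8].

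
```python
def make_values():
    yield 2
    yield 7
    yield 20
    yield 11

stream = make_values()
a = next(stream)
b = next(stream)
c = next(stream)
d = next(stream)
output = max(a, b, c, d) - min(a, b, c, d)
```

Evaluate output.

Step 1: Create generator and consume all values:
  a = next(stream) = 2
  b = next(stream) = 7
  c = next(stream) = 20
  d = next(stream) = 11
Step 2: max = 20, min = 2, output = 20 - 2 = 18.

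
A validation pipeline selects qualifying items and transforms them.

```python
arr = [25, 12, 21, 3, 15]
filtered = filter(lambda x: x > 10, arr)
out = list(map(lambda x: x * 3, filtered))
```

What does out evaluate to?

Step 1: Filter arr for elements > 10:
  25: kept
  12: kept
  21: kept
  3: removed
  15: kept
Step 2: Map x * 3 on filtered [25, 12, 21, 15]:
  25 -> 75
  12 -> 36
  21 -> 63
  15 -> 45
Therefore out = [75, 36, 63, 45].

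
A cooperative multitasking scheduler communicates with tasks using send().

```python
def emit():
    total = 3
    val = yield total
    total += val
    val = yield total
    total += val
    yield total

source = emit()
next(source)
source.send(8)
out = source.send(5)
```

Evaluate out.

Step 1: next() -> yield total=3.
Step 2: send(8) -> val=8, total = 3+8 = 11, yield 11.
Step 3: send(5) -> val=5, total = 11+5 = 16, yield 16.
Therefore out = 16.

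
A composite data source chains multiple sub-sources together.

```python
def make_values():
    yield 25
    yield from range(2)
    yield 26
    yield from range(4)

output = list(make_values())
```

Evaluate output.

Step 1: Trace yields in order:
  yield 25
  yield 0
  yield 1
  yield 26
  yield 0
  yield 1
  yield 2
  yield 3
Therefore output = [25, 0, 1, 26, 0, 1, 2, 3].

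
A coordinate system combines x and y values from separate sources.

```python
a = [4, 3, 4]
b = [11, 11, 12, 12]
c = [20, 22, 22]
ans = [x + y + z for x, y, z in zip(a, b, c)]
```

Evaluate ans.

Step 1: zip three lists (truncates to shortest, len=3):
  4 + 11 + 20 = 35
  3 + 11 + 22 = 36
  4 + 12 + 22 = 38
Therefore ans = [35, 36, 38].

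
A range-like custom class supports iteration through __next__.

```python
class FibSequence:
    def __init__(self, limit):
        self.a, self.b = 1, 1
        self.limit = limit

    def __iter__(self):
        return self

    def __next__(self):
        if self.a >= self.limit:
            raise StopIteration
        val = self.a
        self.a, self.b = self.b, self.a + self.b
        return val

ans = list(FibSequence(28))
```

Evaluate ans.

Step 1: Fibonacci-like sequence (a=1, b=1) until >= 28:
  Yield 1, then a,b = 1,2
  Yield 1, then a,b = 2,3
  Yield 2, then a,b = 3,5
  Yield 3, then a,b = 5,8
  Yield 5, then a,b = 8,13
  Yield 8, then a,b = 13,21
  Yield 13, then a,b = 21,34
  Yield 21, then a,b = 34,55
Step 2: 34 >= 28, stop.
Therefore ans = [1, 1, 2, 3, 5, 8, 13, 21].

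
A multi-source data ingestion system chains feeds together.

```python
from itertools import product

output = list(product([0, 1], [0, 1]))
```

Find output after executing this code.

Step 1: product([0, 1], [0, 1]) gives all pairs:
  (0, 0)
  (0, 1)
  (1, 0)
  (1, 1)
Therefore output = [(0, 0), (0, 1), (1, 0), (1, 1)].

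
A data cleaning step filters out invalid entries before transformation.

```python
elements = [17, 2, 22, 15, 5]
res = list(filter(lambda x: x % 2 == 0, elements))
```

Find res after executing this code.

Step 1: Filter elements divisible by 2:
  17 % 2 = 1: removed
  2 % 2 = 0: kept
  22 % 2 = 0: kept
  15 % 2 = 1: removed
  5 % 2 = 1: removed
Therefore res = [2, 22].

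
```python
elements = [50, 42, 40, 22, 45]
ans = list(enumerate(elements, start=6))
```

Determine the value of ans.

Step 1: enumerate with start=6:
  (6, 50)
  (7, 42)
  (8, 40)
  (9, 22)
  (10, 45)
Therefore ans = [(6, 50), (7, 42), (8, 40), (9, 22), (10, 45)].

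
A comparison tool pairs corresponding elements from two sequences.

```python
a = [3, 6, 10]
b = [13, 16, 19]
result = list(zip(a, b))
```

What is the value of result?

Step 1: zip pairs elements at same index:
  Index 0: (3, 13)
  Index 1: (6, 16)
  Index 2: (10, 19)
Therefore result = [(3, 13), (6, 16), (10, 19)].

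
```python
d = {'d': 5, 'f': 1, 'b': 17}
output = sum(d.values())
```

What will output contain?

Step 1: d.values() = [5, 1, 17].
Step 2: sum = 23.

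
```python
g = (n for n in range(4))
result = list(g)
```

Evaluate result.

Step 1: Generator expression iterates range(4): [0, 1, 2, 3].
Step 2: list() collects all values.
Therefore result = [0, 1, 2, 3].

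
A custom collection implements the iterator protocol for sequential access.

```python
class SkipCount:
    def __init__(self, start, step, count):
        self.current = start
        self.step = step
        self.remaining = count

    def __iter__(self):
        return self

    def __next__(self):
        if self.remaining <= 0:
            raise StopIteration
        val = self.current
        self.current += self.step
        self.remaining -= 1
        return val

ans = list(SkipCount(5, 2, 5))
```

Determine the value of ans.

Step 1: SkipCount starts at 5, increments by 2, for 5 steps:
  Yield 5, then current += 2
  Yield 7, then current += 2
  Yield 9, then current += 2
  Yield 11, then current += 2
  Yield 13, then current += 2
Therefore ans = [5, 7, 9, 11, 13].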